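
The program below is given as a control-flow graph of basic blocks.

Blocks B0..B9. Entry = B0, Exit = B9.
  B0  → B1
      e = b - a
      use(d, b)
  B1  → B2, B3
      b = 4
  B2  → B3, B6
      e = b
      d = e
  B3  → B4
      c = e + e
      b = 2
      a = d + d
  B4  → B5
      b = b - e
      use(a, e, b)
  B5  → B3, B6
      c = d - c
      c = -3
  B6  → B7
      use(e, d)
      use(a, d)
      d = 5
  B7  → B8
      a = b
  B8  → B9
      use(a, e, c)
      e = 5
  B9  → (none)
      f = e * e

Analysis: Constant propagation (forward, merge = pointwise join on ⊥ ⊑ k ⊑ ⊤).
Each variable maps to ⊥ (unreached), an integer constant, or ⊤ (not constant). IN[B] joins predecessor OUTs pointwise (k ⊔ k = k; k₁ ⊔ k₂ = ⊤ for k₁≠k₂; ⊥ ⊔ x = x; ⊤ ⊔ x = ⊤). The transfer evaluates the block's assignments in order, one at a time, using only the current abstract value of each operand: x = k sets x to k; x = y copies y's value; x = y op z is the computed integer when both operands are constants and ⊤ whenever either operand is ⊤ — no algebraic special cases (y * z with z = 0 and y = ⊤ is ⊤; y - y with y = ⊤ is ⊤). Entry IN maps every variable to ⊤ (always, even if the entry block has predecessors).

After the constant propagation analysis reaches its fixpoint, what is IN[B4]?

Answer: {a: ⊤, b: 2, c: ⊤, d: ⊤, e: ⊤, f: ⊤}

Trace:
Fixpoint table:
  B0: | IN=(all ⊤) | OUT=(all ⊤)
  B1: | IN=(all ⊤) | OUT={b:4; rest ⊤}
  B2: | IN={b:4; rest ⊤} | OUT={b:4, d:4, e:4; rest ⊤}
  B3: | IN=(all ⊤) | OUT={b:2; rest ⊤}
  B4: | IN={b:2; rest ⊤} | OUT=(all ⊤)
  B5: | IN=(all ⊤) | OUT={c:-3; rest ⊤}
  B6: | IN=(all ⊤) | OUT={d:5; rest ⊤}
  B7: | IN={d:5; rest ⊤} | OUT={d:5; rest ⊤}
  B8: | IN={d:5; rest ⊤} | OUT={d:5, e:5; rest ⊤}
  B9: | IN={d:5, e:5; rest ⊤} | OUT={d:5, e:5, f:25; rest ⊤}

Merge at B4: IN[B4] = OUT[B3] = {a: ⊤, b: 2, c: ⊤, d: ⊤, e: ⊤, f: ⊤}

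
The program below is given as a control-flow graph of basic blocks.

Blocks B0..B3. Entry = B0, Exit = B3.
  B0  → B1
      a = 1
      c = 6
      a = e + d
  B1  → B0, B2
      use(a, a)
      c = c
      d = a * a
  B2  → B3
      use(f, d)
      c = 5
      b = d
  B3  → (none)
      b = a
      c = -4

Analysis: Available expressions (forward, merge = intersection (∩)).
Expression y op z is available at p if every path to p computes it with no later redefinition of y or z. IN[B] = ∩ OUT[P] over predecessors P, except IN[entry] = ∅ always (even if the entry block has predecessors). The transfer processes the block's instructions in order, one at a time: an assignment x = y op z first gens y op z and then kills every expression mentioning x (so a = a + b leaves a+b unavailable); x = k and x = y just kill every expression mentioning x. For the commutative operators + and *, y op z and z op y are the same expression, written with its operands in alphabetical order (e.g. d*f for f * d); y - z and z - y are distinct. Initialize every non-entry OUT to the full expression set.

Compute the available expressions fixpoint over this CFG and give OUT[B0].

Answer: {d+e}

Trace:
Fixpoint table:
  B0:   IN={}   OUT={d+e}
  B1:   IN={d+e}   OUT={a*a}
  B2:   IN={a*a}   OUT={a*a}
  B3:   IN={a*a}   OUT={a*a}

Merge at B0 (entry node, so the boundary value {} is joined with the incoming edge(s)): IN[B0] = {} ∩ OUT[B1] = {}
Applying B0's transfer function to that IN value gives OUT[B0] (row B0 above).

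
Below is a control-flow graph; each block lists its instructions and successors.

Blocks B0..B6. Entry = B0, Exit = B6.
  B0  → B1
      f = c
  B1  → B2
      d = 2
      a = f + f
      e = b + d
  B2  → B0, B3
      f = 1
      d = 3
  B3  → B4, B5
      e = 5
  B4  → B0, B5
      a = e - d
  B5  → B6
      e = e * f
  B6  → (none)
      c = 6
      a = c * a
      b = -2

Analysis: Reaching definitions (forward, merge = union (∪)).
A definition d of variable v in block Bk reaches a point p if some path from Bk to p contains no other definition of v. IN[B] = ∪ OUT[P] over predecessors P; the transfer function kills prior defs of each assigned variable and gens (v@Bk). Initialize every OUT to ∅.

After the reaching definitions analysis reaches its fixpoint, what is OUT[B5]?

Fixpoint table:
  B0:  IN={a@B1, a@B4, d@B2, e@B1, e@B3, f@B2}  OUT={a@B1, a@B4, d@B2, e@B1, e@B3, f@B0}
  B1:  IN={a@B1, a@B4, d@B2, e@B1, e@B3, f@B0}  OUT={a@B1, d@B1, e@B1, f@B0}
  B2:  IN={a@B1, d@B1, e@B1, f@B0}  OUT={a@B1, d@B2, e@B1, f@B2}
  B3:  IN={a@B1, d@B2, e@B1, f@B2}  OUT={a@B1, d@B2, e@B3, f@B2}
  B4:  IN={a@B1, d@B2, e@B3, f@B2}  OUT={a@B4, d@B2, e@B3, f@B2}
  B5:  IN={a@B1, a@B4, d@B2, e@B3, f@B2}  OUT={a@B1, a@B4, d@B2, e@B5, f@B2}
  B6:  IN={a@B1, a@B4, d@B2, e@B5, f@B2}  OUT={a@B6, b@B6, c@B6, d@B2, e@B5, f@B2}

Merge at B5: IN[B5] = OUT[B3] ⊔ OUT[B4] = {a@B1, a@B4, d@B2, e@B3, f@B2}
Applying B5's transfer function to that IN value gives OUT[B5] (row B5 above).

Answer: {a@B1, a@B4, d@B2, e@B5, f@B2}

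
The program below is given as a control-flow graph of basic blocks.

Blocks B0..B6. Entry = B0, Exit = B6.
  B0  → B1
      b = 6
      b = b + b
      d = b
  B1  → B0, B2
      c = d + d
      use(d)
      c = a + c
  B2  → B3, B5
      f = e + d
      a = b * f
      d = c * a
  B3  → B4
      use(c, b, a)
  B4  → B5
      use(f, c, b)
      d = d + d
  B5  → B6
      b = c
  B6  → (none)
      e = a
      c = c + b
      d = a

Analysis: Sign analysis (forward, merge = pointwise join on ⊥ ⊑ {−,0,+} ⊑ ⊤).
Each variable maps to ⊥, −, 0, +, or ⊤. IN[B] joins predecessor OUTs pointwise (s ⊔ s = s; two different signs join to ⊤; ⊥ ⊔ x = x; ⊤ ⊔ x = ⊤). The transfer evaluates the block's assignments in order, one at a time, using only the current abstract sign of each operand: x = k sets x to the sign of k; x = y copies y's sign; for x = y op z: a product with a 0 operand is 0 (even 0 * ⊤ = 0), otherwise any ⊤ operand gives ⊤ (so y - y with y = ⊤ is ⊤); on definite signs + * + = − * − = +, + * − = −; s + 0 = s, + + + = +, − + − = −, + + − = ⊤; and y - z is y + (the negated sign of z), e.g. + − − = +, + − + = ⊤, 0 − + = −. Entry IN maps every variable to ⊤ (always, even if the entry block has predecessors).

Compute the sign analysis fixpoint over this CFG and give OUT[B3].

Answer: {a: ⊤, b: +, c: ⊤, d: ⊤, e: ⊤, f: ⊤}

Derivation:
Converged values:
  B0: | IN=(all ⊤) | OUT={b:+, d:+; rest ⊤}
  B1: | IN={b:+, d:+; rest ⊤} | OUT={b:+, d:+; rest ⊤}
  B2: | IN={b:+, d:+; rest ⊤} | OUT={b:+; rest ⊤}
  B3: | IN={b:+; rest ⊤} | OUT={b:+; rest ⊤}
  B4: | IN={b:+; rest ⊤} | OUT={b:+; rest ⊤}
  B5: | IN={b:+; rest ⊤} | OUT=(all ⊤)
  B6: | IN=(all ⊤) | OUT=(all ⊤)

Merge at B3: IN[B3] = OUT[B2] = {a: ⊤, b: +, c: ⊤, d: ⊤, e: ⊤, f: ⊤}
Applying B3's transfer function to that IN value gives OUT[B3] (row B3 above).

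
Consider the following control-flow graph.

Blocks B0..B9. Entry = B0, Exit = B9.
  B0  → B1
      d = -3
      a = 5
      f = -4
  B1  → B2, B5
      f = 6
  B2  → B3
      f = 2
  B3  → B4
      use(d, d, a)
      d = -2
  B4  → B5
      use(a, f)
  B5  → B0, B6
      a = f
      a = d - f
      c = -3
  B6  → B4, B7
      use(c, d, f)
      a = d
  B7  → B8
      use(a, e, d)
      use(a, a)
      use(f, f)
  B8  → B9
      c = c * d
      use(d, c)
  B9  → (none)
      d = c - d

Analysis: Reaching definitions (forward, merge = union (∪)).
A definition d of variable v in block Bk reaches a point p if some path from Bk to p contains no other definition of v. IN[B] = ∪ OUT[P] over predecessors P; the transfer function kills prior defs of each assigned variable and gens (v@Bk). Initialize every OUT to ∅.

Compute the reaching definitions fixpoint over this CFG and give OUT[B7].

Answer: {a@B6, c@B5, d@B0, d@B3, f@B1, f@B2}

Derivation:
Per-block solution:
  B0:  IN={a@B5, c@B5, d@B0, d@B3, f@B1, f@B2}  OUT={a@B0, c@B5, d@B0, f@B0}
  B1:  IN={a@B0, c@B5, d@B0, f@B0}  OUT={a@B0, c@B5, d@B0, f@B1}
  B2:  IN={a@B0, c@B5, d@B0, f@B1}  OUT={a@B0, c@B5, d@B0, f@B2}
  B3:  IN={a@B0, c@B5, d@B0, f@B2}  OUT={a@B0, c@B5, d@B3, f@B2}
  B4:  IN={a@B0, a@B6, c@B5, d@B0, d@B3, f@B1, f@B2}  OUT={a@B0, a@B6, c@B5, d@B0, d@B3, f@B1, f@B2}
  B5:  IN={a@B0, a@B6, c@B5, d@B0, d@B3, f@B1, f@B2}  OUT={a@B5, c@B5, d@B0, d@B3, f@B1, f@B2}
  B6:  IN={a@B5, c@B5, d@B0, d@B3, f@B1, f@B2}  OUT={a@B6, c@B5, d@B0, d@B3, f@B1, f@B2}
  B7:  IN={a@B6, c@B5, d@B0, d@B3, f@B1, f@B2}  OUT={a@B6, c@B5, d@B0, d@B3, f@B1, f@B2}
  B8:  IN={a@B6, c@B5, d@B0, d@B3, f@B1, f@B2}  OUT={a@B6, c@B8, d@B0, d@B3, f@B1, f@B2}
  B9:  IN={a@B6, c@B8, d@B0, d@B3, f@B1, f@B2}  OUT={a@B6, c@B8, d@B9, f@B1, f@B2}

Merge at B7: IN[B7] = OUT[B6] = {a@B6, c@B5, d@B0, d@B3, f@B1, f@B2}
Applying B7's transfer function to that IN value gives OUT[B7] (row B7 above).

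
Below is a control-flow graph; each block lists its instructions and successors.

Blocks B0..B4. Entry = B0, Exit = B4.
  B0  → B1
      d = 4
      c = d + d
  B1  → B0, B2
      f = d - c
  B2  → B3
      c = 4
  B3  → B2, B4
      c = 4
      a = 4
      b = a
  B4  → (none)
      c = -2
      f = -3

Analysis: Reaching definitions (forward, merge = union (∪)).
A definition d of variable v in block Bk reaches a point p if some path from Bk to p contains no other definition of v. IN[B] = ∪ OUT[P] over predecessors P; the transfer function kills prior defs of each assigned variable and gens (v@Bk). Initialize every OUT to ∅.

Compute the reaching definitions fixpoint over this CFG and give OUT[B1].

Fixpoint table:
  B0:  IN={c@B0, d@B0, f@B1}  OUT={c@B0, d@B0, f@B1}
  B1:  IN={c@B0, d@B0, f@B1}  OUT={c@B0, d@B0, f@B1}
  B2:  IN={a@B3, b@B3, c@B0, c@B3, d@B0, f@B1}  OUT={a@B3, b@B3, c@B2, d@B0, f@B1}
  B3:  IN={a@B3, b@B3, c@B2, d@B0, f@B1}  OUT={a@B3, b@B3, c@B3, d@B0, f@B1}
  B4:  IN={a@B3, b@B3, c@B3, d@B0, f@B1}  OUT={a@B3, b@B3, c@B4, d@B0, f@B4}

Merge at B1: IN[B1] = OUT[B0] = {c@B0, d@B0, f@B1}
Applying B1's transfer function to that IN value gives OUT[B1] (row B1 above).

Answer: {c@B0, d@B0, f@B1}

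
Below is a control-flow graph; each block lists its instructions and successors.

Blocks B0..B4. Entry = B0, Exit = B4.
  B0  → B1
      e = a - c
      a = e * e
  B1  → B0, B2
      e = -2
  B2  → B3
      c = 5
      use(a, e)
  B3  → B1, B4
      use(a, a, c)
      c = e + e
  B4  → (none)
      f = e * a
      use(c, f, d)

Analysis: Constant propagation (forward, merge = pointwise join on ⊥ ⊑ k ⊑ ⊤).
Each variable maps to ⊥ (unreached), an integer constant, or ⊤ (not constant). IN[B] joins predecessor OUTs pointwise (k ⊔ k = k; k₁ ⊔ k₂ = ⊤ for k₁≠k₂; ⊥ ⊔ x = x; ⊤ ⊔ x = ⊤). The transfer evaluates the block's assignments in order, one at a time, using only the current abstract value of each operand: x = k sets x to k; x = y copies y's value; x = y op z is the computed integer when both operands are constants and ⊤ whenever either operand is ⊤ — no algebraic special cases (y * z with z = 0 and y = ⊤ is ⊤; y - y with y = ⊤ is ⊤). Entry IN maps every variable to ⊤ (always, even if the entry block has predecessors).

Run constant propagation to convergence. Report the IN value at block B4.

Answer: {a: ⊤, b: ⊤, c: -4, d: ⊤, e: -2, f: ⊤}

Working:
Fixpoint table:
  B0:  IN=(all ⊤)  OUT=(all ⊤)
  B1:  IN=(all ⊤)  OUT={e:-2; rest ⊤}
  B2:  IN={e:-2; rest ⊤}  OUT={c:5, e:-2; rest ⊤}
  B3:  IN={c:5, e:-2; rest ⊤}  OUT={c:-4, e:-2; rest ⊤}
  B4:  IN={c:-4, e:-2; rest ⊤}  OUT={c:-4, e:-2; rest ⊤}

Merge at B4: IN[B4] = OUT[B3] = {a: ⊤, b: ⊤, c: -4, d: ⊤, e: -2, f: ⊤}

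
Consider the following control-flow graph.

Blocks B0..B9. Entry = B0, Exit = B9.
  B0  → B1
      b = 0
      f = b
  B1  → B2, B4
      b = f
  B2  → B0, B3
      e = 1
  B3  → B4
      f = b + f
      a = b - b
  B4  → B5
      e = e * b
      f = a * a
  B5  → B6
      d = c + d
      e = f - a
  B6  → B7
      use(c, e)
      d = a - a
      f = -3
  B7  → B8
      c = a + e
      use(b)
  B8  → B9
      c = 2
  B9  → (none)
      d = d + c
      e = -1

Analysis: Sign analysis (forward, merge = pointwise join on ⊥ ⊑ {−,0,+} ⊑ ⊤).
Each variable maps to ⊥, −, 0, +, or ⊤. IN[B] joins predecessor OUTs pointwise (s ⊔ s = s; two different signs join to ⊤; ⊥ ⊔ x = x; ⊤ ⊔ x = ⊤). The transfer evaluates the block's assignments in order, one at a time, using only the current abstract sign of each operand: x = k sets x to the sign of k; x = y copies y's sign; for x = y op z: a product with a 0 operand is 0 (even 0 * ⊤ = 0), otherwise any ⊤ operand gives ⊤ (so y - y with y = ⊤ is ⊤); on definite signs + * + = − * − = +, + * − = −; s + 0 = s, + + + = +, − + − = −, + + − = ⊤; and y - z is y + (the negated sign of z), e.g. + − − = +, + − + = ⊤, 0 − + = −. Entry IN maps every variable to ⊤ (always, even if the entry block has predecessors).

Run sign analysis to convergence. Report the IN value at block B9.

Fixpoint table:
  B0:  IN=(all ⊤)  OUT={b:0, f:0; rest ⊤}
  B1:  IN={b:0, f:0; rest ⊤}  OUT={b:0, f:0; rest ⊤}
  B2:  IN={b:0, f:0; rest ⊤}  OUT={b:0, e:+, f:0; rest ⊤}
  B3:  IN={b:0, e:+, f:0; rest ⊤}  OUT={a:0, b:0, e:+, f:0; rest ⊤}
  B4:  IN={b:0, f:0; rest ⊤}  OUT={b:0, e:0; rest ⊤}
  B5:  IN={b:0, e:0; rest ⊤}  OUT={b:0; rest ⊤}
  B6:  IN={b:0; rest ⊤}  OUT={b:0, f:-; rest ⊤}
  B7:  IN={b:0, f:-; rest ⊤}  OUT={b:0, f:-; rest ⊤}
  B8:  IN={b:0, f:-; rest ⊤}  OUT={b:0, c:+, f:-; rest ⊤}
  B9:  IN={b:0, c:+, f:-; rest ⊤}  OUT={b:0, c:+, e:-, f:-; rest ⊤}

Merge at B9: IN[B9] = OUT[B8] = {a: ⊤, b: 0, c: +, d: ⊤, e: ⊤, f: -}

Answer: {a: ⊤, b: 0, c: +, d: ⊤, e: ⊤, f: -}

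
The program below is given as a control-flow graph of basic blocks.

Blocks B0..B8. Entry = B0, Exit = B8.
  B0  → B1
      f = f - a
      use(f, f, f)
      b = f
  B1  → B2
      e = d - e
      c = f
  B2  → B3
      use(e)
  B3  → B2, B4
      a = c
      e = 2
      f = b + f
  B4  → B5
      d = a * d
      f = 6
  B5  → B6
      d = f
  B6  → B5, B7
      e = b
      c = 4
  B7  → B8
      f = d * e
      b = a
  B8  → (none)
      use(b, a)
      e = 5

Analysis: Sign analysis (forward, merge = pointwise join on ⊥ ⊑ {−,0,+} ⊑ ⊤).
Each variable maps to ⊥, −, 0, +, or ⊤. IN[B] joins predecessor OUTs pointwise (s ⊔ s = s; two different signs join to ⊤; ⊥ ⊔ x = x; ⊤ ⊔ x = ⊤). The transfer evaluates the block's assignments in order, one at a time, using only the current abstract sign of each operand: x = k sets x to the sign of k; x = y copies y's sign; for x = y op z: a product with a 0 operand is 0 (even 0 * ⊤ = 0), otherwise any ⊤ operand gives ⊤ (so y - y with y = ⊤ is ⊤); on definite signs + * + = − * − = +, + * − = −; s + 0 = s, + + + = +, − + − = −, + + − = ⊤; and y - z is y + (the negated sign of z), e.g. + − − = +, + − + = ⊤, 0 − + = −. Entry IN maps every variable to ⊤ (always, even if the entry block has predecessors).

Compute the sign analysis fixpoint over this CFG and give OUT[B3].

Answer: {a: ⊤, b: ⊤, c: ⊤, d: ⊤, e: +, f: ⊤}

Working:
Per-block solution:
  B0: | IN=(all ⊤) | OUT=(all ⊤)
  B1: | IN=(all ⊤) | OUT=(all ⊤)
  B2: | IN=(all ⊤) | OUT=(all ⊤)
  B3: | IN=(all ⊤) | OUT={e:+; rest ⊤}
  B4: | IN={e:+; rest ⊤} | OUT={e:+, f:+; rest ⊤}
  B5: | IN={f:+; rest ⊤} | OUT={d:+, f:+; rest ⊤}
  B6: | IN={d:+, f:+; rest ⊤} | OUT={c:+, d:+, f:+; rest ⊤}
  B7: | IN={c:+, d:+, f:+; rest ⊤} | OUT={c:+, d:+; rest ⊤}
  B8: | IN={c:+, d:+; rest ⊤} | OUT={c:+, d:+, e:+; rest ⊤}

Merge at B3: IN[B3] = OUT[B2] = {a: ⊤, b: ⊤, c: ⊤, d: ⊤, e: ⊤, f: ⊤}
Applying B3's transfer function to that IN value gives OUT[B3] (row B3 above).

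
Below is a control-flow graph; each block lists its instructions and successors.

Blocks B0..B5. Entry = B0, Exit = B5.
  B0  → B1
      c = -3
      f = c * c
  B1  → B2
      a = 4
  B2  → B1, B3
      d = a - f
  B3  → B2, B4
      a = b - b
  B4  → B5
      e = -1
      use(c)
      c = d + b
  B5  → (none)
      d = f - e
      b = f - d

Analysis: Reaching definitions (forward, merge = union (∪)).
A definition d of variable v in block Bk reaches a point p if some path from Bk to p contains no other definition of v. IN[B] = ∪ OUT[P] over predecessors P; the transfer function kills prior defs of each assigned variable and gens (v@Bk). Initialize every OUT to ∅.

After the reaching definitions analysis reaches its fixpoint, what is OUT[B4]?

Per-block solution:
  B0:   IN={}   OUT={c@B0, f@B0}
  B1:   IN={a@B1, a@B3, c@B0, d@B2, f@B0}   OUT={a@B1, c@B0, d@B2, f@B0}
  B2:   IN={a@B1, a@B3, c@B0, d@B2, f@B0}   OUT={a@B1, a@B3, c@B0, d@B2, f@B0}
  B3:   IN={a@B1, a@B3, c@B0, d@B2, f@B0}   OUT={a@B3, c@B0, d@B2, f@B0}
  B4:   IN={a@B3, c@B0, d@B2, f@B0}   OUT={a@B3, c@B4, d@B2, e@B4, f@B0}
  B5:   IN={a@B3, c@B4, d@B2, e@B4, f@B0}   OUT={a@B3, b@B5, c@B4, d@B5, e@B4, f@B0}

Merge at B4: IN[B4] = OUT[B3] = {a@B3, c@B0, d@B2, f@B0}
Applying B4's transfer function to that IN value gives OUT[B4] (row B4 above).

Answer: {a@B3, c@B4, d@B2, e@B4, f@B0}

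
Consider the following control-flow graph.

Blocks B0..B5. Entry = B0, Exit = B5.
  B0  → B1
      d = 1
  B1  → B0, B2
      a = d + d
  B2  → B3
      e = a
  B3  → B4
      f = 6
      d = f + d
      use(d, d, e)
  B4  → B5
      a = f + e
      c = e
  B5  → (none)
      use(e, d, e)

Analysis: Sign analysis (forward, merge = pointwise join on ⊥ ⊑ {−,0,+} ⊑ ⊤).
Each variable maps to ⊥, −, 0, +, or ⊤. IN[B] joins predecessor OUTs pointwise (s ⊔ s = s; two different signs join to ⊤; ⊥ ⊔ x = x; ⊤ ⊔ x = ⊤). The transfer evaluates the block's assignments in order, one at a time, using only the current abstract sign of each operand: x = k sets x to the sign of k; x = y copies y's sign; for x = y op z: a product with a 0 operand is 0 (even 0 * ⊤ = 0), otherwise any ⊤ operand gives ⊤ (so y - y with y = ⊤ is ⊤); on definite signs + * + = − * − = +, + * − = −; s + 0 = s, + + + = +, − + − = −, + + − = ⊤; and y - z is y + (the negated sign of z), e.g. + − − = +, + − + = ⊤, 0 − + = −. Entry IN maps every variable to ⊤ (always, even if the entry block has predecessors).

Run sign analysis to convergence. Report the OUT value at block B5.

Converged values:
  B0: | IN=(all ⊤) | OUT={d:+; rest ⊤}
  B1: | IN={d:+; rest ⊤} | OUT={a:+, d:+; rest ⊤}
  B2: | IN={a:+, d:+; rest ⊤} | OUT={a:+, d:+, e:+; rest ⊤}
  B3: | IN={a:+, d:+, e:+; rest ⊤} | OUT={a:+, d:+, e:+, f:+; rest ⊤}
  B4: | IN={a:+, d:+, e:+, f:+; rest ⊤} | OUT={a:+, c:+, d:+, e:+, f:+; rest ⊤}
  B5: | IN={a:+, c:+, d:+, e:+, f:+; rest ⊤} | OUT={a:+, c:+, d:+, e:+, f:+; rest ⊤}

Merge at B5: IN[B5] = OUT[B4] = {a: +, b: ⊤, c: +, d: +, e: +, f: +}
Applying B5's transfer function to that IN value gives OUT[B5] (row B5 above).

Answer: {a: +, b: ⊤, c: +, d: +, e: +, f: +}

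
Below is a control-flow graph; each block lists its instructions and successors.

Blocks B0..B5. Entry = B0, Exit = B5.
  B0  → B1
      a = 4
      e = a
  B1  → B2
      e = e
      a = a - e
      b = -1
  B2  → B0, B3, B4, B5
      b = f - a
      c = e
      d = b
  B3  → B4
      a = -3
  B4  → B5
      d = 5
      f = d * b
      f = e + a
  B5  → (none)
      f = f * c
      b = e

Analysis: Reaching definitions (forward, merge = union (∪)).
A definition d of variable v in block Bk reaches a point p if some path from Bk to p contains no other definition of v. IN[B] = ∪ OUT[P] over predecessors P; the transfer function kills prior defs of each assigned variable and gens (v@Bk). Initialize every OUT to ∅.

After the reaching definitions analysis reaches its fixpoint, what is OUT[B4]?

Converged values:
  B0: | IN={a@B1, b@B2, c@B2, d@B2, e@B1} | OUT={a@B0, b@B2, c@B2, d@B2, e@B0}
  B1: | IN={a@B0, b@B2, c@B2, d@B2, e@B0} | OUT={a@B1, b@B1, c@B2, d@B2, e@B1}
  B2: | IN={a@B1, b@B1, c@B2, d@B2, e@B1} | OUT={a@B1, b@B2, c@B2, d@B2, e@B1}
  B3: | IN={a@B1, b@B2, c@B2, d@B2, e@B1} | OUT={a@B3, b@B2, c@B2, d@B2, e@B1}
  B4: | IN={a@B1, a@B3, b@B2, c@B2, d@B2, e@B1} | OUT={a@B1, a@B3, b@B2, c@B2, d@B4, e@B1, f@B4}
  B5: | IN={a@B1, a@B3, b@B2, c@B2, d@B2, d@B4, e@B1, f@B4} | OUT={a@B1, a@B3, b@B5, c@B2, d@B2, d@B4, e@B1, f@B5}

Merge at B4: IN[B4] = OUT[B2] ⊔ OUT[B3] = {a@B1, a@B3, b@B2, c@B2, d@B2, e@B1}
Applying B4's transfer function to that IN value gives OUT[B4] (row B4 above).

Answer: {a@B1, a@B3, b@B2, c@B2, d@B4, e@B1, f@B4}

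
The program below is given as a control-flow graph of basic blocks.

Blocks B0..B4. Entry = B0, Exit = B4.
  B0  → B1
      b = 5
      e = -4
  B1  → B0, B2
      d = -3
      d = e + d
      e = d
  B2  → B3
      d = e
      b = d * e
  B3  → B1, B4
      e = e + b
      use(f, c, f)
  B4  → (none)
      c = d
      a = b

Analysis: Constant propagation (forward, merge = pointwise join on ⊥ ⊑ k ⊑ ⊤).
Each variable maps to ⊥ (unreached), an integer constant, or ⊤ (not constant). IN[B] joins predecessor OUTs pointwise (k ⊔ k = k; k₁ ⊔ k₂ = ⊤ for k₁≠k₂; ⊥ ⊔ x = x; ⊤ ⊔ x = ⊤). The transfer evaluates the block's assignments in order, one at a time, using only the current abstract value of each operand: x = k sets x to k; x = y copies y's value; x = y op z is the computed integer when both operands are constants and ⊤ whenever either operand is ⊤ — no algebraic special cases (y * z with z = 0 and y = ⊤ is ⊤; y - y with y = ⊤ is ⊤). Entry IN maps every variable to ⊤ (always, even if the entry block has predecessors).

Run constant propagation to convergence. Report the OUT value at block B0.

Answer: {a: ⊤, b: 5, c: ⊤, d: ⊤, e: -4, f: ⊤}

Trace:
Converged values:
  B0:   IN=(all ⊤)   OUT={b:5, e:-4; rest ⊤}
  B1:   IN=(all ⊤)   OUT=(all ⊤)
  B2:   IN=(all ⊤)   OUT=(all ⊤)
  B3:   IN=(all ⊤)   OUT=(all ⊤)
  B4:   IN=(all ⊤)   OUT=(all ⊤)

Merge at B0 (entry node, so the boundary value (all ⊤) is joined with the incoming edge(s)): IN[B0] = (all ⊤) ⊔ OUT[B1] = {a: ⊤, b: ⊤, c: ⊤, d: ⊤, e: ⊤, f: ⊤}
Applying B0's transfer function to that IN value gives OUT[B0] (row B0 above).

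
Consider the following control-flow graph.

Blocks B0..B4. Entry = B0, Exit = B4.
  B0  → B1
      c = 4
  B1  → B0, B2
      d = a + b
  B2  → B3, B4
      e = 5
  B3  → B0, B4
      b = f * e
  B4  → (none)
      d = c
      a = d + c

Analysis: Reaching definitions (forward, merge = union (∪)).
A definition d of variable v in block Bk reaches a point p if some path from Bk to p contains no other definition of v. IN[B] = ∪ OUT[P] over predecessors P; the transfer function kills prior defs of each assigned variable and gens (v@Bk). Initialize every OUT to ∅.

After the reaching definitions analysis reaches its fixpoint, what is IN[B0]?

Converged values:
  B0:   IN={b@B3, c@B0, d@B1, e@B2}   OUT={b@B3, c@B0, d@B1, e@B2}
  B1:   IN={b@B3, c@B0, d@B1, e@B2}   OUT={b@B3, c@B0, d@B1, e@B2}
  B2:   IN={b@B3, c@B0, d@B1, e@B2}   OUT={b@B3, c@B0, d@B1, e@B2}
  B3:   IN={b@B3, c@B0, d@B1, e@B2}   OUT={b@B3, c@B0, d@B1, e@B2}
  B4:   IN={b@B3, c@B0, d@B1, e@B2}   OUT={a@B4, b@B3, c@B0, d@B4, e@B2}

Merge at B0 (entry node, so the boundary value {} is joined with the incoming edge(s)): IN[B0] = {} ⊔ OUT[B1] ⊔ OUT[B3] = {b@B3, c@B0, d@B1, e@B2}

Answer: {b@B3, c@B0, d@B1, e@B2}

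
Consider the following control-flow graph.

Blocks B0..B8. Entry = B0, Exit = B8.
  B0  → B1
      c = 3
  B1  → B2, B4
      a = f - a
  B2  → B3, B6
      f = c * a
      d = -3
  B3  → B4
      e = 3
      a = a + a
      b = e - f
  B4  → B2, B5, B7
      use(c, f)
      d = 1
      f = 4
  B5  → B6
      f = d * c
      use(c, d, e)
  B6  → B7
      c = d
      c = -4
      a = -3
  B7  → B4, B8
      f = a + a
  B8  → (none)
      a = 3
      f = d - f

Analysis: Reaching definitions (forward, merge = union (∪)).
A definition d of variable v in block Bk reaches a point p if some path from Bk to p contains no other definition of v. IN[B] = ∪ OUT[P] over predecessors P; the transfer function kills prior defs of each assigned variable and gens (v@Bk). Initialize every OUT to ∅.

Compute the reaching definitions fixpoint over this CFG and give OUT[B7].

Fixpoint table:
  B0:   IN={}   OUT={c@B0}
  B1:   IN={c@B0}   OUT={a@B1, c@B0}
  B2:   IN={a@B1, a@B3, a@B6, b@B3, c@B0, c@B6, d@B4, e@B3, f@B4}   OUT={a@B1, a@B3, a@B6, b@B3, c@B0, c@B6, d@B2, e@B3, f@B2}
  B3:   IN={a@B1, a@B3, a@B6, b@B3, c@B0, c@B6, d@B2, e@B3, f@B2}   OUT={a@B3, b@B3, c@B0, c@B6, d@B2, e@B3, f@B2}
  B4:   IN={a@B1, a@B3, a@B6, b@B3, c@B0, c@B6, d@B2, d@B4, e@B3, f@B2, f@B7}   OUT={a@B1, a@B3, a@B6, b@B3, c@B0, c@B6, d@B4, e@B3, f@B4}
  B5:   IN={a@B1, a@B3, a@B6, b@B3, c@B0, c@B6, d@B4, e@B3, f@B4}   OUT={a@B1, a@B3, a@B6, b@B3, c@B0, c@B6, d@B4, e@B3, f@B5}
  B6:   IN={a@B1, a@B3, a@B6, b@B3, c@B0, c@B6, d@B2, d@B4, e@B3, f@B2, f@B5}   OUT={a@B6, b@B3, c@B6, d@B2, d@B4, e@B3, f@B2, f@B5}
  B7:   IN={a@B1, a@B3, a@B6, b@B3, c@B0, c@B6, d@B2, d@B4, e@B3, f@B2, f@B4, f@B5}   OUT={a@B1, a@B3, a@B6, b@B3, c@B0, c@B6, d@B2, d@B4, e@B3, f@B7}
  B8:   IN={a@B1, a@B3, a@B6, b@B3, c@B0, c@B6, d@B2, d@B4, e@B3, f@B7}   OUT={a@B8, b@B3, c@B0, c@B6, d@B2, d@B4, e@B3, f@B8}

Merge at B7: IN[B7] = OUT[B4] ⊔ OUT[B6] = {a@B1, a@B3, a@B6, b@B3, c@B0, c@B6, d@B2, d@B4, e@B3, f@B2, f@B4, f@B5}
Applying B7's transfer function to that IN value gives OUT[B7] (row B7 above).

Answer: {a@B1, a@B3, a@B6, b@B3, c@B0, c@B6, d@B2, d@B4, e@B3, f@B7}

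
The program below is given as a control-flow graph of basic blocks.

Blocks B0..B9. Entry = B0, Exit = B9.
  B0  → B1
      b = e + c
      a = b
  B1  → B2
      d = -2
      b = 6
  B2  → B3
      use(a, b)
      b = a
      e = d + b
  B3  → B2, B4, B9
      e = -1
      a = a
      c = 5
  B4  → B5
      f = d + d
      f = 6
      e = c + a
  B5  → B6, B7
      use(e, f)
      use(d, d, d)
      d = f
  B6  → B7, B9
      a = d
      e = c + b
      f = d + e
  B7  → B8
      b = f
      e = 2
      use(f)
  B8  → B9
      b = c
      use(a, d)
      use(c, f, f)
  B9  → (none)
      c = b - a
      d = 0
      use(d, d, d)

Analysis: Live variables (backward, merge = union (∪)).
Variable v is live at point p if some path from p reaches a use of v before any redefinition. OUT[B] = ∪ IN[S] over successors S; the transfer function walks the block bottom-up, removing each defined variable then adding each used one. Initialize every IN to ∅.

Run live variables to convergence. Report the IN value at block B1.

Converged values:
  B0:  IN={c, e}  OUT={a}
  B1:  IN={a}  OUT={a, b, d}
  B2:  IN={a, b, d}  OUT={a, b, d}
  B3:  IN={a, b, d}  OUT={a, b, c, d}
  B4:  IN={a, b, c, d}  OUT={a, b, c, d, e, f}
  B5:  IN={a, b, c, d, e, f}  OUT={a, b, c, d, f}
  B6:  IN={b, c, d}  OUT={a, b, c, d, f}
  B7:  IN={a, c, d, f}  OUT={a, c, d, f}
  B8:  IN={a, c, d, f}  OUT={a, b}
  B9:  IN={a, b}  OUT={}

Merge at B1: OUT[B1] = IN[B2] = {a, b, d}
Applying B1's transfer function to that OUT value gives IN[B1] (row B1 above).

Answer: {a}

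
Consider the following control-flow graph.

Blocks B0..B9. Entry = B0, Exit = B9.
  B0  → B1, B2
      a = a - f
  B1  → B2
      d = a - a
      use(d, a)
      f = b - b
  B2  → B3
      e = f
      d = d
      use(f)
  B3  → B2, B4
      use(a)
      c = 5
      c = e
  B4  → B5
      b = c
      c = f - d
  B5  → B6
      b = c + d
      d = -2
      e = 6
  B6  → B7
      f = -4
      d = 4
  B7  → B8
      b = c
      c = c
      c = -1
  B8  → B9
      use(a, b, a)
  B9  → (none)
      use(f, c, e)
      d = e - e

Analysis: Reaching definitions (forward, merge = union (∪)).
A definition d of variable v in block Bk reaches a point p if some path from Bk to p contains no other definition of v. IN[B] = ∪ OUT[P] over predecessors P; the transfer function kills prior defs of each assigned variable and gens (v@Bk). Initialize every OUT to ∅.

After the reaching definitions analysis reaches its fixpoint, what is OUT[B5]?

Fixpoint table:
  B0:  IN={}  OUT={a@B0}
  B1:  IN={a@B0}  OUT={a@B0, d@B1, f@B1}
  B2:  IN={a@B0, c@B3, d@B1, d@B2, e@B2, f@B1}  OUT={a@B0, c@B3, d@B2, e@B2, f@B1}
  B3:  IN={a@B0, c@B3, d@B2, e@B2, f@B1}  OUT={a@B0, c@B3, d@B2, e@B2, f@B1}
  B4:  IN={a@B0, c@B3, d@B2, e@B2, f@B1}  OUT={a@B0, b@B4, c@B4, d@B2, e@B2, f@B1}
  B5:  IN={a@B0, b@B4, c@B4, d@B2, e@B2, f@B1}  OUT={a@B0, b@B5, c@B4, d@B5, e@B5, f@B1}
  B6:  IN={a@B0, b@B5, c@B4, d@B5, e@B5, f@B1}  OUT={a@B0, b@B5, c@B4, d@B6, e@B5, f@B6}
  B7:  IN={a@B0, b@B5, c@B4, d@B6, e@B5, f@B6}  OUT={a@B0, b@B7, c@B7, d@B6, e@B5, f@B6}
  B8:  IN={a@B0, b@B7, c@B7, d@B6, e@B5, f@B6}  OUT={a@B0, b@B7, c@B7, d@B6, e@B5, f@B6}
  B9:  IN={a@B0, b@B7, c@B7, d@B6, e@B5, f@B6}  OUT={a@B0, b@B7, c@B7, d@B9, e@B5, f@B6}

Merge at B5: IN[B5] = OUT[B4] = {a@B0, b@B4, c@B4, d@B2, e@B2, f@B1}
Applying B5's transfer function to that IN value gives OUT[B5] (row B5 above).

Answer: {a@B0, b@B5, c@B4, d@B5, e@B5, f@B1}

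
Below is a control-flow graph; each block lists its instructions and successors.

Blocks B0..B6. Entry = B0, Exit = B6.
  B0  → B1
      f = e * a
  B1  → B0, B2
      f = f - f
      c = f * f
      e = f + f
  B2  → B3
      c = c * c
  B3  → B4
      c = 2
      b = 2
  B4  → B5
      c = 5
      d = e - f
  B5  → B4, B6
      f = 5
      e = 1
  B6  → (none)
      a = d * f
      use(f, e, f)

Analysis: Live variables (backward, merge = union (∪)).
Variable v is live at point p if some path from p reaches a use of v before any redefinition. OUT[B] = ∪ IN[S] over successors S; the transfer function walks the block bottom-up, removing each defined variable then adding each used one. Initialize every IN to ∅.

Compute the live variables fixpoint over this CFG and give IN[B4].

Fixpoint table:
  B0:   IN={a, e}   OUT={a, f}
  B1:   IN={a, f}   OUT={a, c, e, f}
  B2:   IN={c, e, f}   OUT={e, f}
  B3:   IN={e, f}   OUT={e, f}
  B4:   IN={e, f}   OUT={d}
  B5:   IN={d}   OUT={d, e, f}
  B6:   IN={d, e, f}   OUT={}

Merge at B4: OUT[B4] = IN[B5] = {d}
Applying B4's transfer function to that OUT value gives IN[B4] (row B4 above).

Answer: {e, f}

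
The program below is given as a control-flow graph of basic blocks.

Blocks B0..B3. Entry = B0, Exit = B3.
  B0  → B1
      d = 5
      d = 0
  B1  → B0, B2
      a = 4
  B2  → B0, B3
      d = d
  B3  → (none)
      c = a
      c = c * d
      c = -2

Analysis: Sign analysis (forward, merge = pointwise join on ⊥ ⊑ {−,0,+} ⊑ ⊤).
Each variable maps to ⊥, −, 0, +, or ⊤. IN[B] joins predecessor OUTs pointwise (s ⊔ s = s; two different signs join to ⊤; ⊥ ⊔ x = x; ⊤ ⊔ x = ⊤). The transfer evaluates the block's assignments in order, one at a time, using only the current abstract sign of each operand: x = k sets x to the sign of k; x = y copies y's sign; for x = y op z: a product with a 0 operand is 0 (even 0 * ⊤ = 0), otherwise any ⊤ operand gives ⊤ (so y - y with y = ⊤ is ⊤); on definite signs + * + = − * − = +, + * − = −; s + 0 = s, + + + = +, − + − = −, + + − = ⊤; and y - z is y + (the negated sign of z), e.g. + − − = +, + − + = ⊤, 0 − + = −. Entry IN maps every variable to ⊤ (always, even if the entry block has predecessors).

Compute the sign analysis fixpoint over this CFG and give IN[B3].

Fixpoint table:
  B0:  IN=(all ⊤)  OUT={d:0; rest ⊤}
  B1:  IN={d:0; rest ⊤}  OUT={a:+, d:0; rest ⊤}
  B2:  IN={a:+, d:0; rest ⊤}  OUT={a:+, d:0; rest ⊤}
  B3:  IN={a:+, d:0; rest ⊤}  OUT={a:+, c:-, d:0; rest ⊤}

Merge at B3: IN[B3] = OUT[B2] = {a: +, b: ⊤, c: ⊤, d: 0, e: ⊤, f: ⊤}

Answer: {a: +, b: ⊤, c: ⊤, d: 0, e: ⊤, f: ⊤}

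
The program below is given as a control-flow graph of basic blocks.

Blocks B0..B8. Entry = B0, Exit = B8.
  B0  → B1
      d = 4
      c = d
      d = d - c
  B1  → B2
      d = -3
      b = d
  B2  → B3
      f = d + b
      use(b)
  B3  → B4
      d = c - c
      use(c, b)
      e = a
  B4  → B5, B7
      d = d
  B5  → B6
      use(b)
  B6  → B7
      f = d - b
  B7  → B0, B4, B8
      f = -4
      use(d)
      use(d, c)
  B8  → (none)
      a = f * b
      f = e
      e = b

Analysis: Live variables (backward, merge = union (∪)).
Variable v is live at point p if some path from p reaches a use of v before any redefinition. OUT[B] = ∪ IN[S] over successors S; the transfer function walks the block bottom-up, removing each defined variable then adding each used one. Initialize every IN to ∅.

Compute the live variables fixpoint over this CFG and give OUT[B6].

Fixpoint table:
  B0: | IN={a} | OUT={a, c}
  B1: | IN={a, c} | OUT={a, b, c, d}
  B2: | IN={a, b, c, d} | OUT={a, b, c}
  B3: | IN={a, b, c} | OUT={a, b, c, d, e}
  B4: | IN={a, b, c, d, e} | OUT={a, b, c, d, e}
  B5: | IN={a, b, c, d, e} | OUT={a, b, c, d, e}
  B6: | IN={a, b, c, d, e} | OUT={a, b, c, d, e}
  B7: | IN={a, b, c, d, e} | OUT={a, b, c, d, e, f}
  B8: | IN={b, e, f} | OUT={}

Merge at B6: OUT[B6] = IN[B7] = {a, b, c, d, e}

Answer: {a, b, c, d, e}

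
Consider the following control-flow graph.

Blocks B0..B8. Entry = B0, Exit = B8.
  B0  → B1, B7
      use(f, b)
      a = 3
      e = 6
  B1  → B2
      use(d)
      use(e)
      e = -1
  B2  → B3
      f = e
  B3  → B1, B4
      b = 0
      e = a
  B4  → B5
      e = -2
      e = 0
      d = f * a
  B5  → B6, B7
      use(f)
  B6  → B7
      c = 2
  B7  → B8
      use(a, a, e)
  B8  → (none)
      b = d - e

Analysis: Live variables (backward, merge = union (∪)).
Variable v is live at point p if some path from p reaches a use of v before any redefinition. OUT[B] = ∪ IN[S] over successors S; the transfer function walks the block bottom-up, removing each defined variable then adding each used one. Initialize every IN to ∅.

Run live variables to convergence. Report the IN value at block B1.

Answer: {a, d, e}

Derivation:
Converged values:
  B0: | IN={b, d, f} | OUT={a, d, e}
  B1: | IN={a, d, e} | OUT={a, d, e}
  B2: | IN={a, d, e} | OUT={a, d, f}
  B3: | IN={a, d, f} | OUT={a, d, e, f}
  B4: | IN={a, f} | OUT={a, d, e, f}
  B5: | IN={a, d, e, f} | OUT={a, d, e}
  B6: | IN={a, d, e} | OUT={a, d, e}
  B7: | IN={a, d, e} | OUT={d, e}
  B8: | IN={d, e} | OUT={}

Merge at B1: OUT[B1] = IN[B2] = {a, d, e}
Applying B1's transfer function to that OUT value gives IN[B1] (row B1 above).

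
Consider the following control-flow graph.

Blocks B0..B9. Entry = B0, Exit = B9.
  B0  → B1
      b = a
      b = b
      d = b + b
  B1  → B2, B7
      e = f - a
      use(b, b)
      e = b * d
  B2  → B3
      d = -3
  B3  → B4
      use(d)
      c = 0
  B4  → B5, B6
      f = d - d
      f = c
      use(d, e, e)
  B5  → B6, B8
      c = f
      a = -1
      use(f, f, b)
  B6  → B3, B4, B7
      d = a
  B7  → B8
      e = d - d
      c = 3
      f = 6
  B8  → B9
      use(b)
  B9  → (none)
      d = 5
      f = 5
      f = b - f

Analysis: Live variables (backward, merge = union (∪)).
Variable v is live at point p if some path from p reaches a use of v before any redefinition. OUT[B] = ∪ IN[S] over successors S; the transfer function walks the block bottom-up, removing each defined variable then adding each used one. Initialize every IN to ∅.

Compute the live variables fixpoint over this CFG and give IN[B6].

Per-block solution:
  B0: | IN={a, f} | OUT={a, b, d, f}
  B1: | IN={a, b, d, f} | OUT={a, b, d, e}
  B2: | IN={a, b, e} | OUT={a, b, d, e}
  B3: | IN={a, b, d, e} | OUT={a, b, c, d, e}
  B4: | IN={a, b, c, d, e} | OUT={a, b, c, e, f}
  B5: | IN={b, e, f} | OUT={a, b, c, e}
  B6: | IN={a, b, c, e} | OUT={a, b, c, d, e}
  B7: | IN={b, d} | OUT={b}
  B8: | IN={b} | OUT={b}
  B9: | IN={b} | OUT={}

Merge at B6: OUT[B6] = IN[B3] ⊔ IN[B4] ⊔ IN[B7] = {a, b, c, d, e}
Applying B6's transfer function to that OUT value gives IN[B6] (row B6 above).

Answer: {a, b, c, e}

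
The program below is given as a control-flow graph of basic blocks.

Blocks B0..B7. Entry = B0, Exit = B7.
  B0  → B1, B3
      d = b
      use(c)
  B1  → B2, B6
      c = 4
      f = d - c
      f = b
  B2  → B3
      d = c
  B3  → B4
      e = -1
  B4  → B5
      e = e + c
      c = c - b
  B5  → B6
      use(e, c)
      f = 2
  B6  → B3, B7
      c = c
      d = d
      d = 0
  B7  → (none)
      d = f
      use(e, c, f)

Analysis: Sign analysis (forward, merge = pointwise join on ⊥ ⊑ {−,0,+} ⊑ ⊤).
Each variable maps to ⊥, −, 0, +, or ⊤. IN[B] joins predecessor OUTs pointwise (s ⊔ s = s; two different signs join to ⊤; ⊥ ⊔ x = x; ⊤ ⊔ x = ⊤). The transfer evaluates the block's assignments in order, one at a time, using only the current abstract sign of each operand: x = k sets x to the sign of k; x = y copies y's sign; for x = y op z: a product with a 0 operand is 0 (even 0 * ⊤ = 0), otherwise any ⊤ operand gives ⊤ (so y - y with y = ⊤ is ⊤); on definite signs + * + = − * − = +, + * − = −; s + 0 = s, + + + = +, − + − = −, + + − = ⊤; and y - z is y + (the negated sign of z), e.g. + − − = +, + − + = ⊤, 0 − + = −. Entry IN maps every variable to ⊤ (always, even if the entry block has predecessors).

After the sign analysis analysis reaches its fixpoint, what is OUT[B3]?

Converged values:
  B0:  IN=(all ⊤)  OUT=(all ⊤)
  B1:  IN=(all ⊤)  OUT={c:+; rest ⊤}
  B2:  IN={c:+; rest ⊤}  OUT={c:+, d:+; rest ⊤}
  B3:  IN=(all ⊤)  OUT={e:-; rest ⊤}
  B4:  IN={e:-; rest ⊤}  OUT=(all ⊤)
  B5:  IN=(all ⊤)  OUT={f:+; rest ⊤}
  B6:  IN=(all ⊤)  OUT={d:0; rest ⊤}
  B7:  IN={d:0; rest ⊤}  OUT=(all ⊤)

Merge at B3: IN[B3] = OUT[B0] ⊔ OUT[B2] ⊔ OUT[B6] = {a: ⊤, b: ⊤, c: ⊤, d: ⊤, e: ⊤, f: ⊤}
Applying B3's transfer function to that IN value gives OUT[B3] (row B3 above).

Answer: {a: ⊤, b: ⊤, c: ⊤, d: ⊤, e: -, f: ⊤}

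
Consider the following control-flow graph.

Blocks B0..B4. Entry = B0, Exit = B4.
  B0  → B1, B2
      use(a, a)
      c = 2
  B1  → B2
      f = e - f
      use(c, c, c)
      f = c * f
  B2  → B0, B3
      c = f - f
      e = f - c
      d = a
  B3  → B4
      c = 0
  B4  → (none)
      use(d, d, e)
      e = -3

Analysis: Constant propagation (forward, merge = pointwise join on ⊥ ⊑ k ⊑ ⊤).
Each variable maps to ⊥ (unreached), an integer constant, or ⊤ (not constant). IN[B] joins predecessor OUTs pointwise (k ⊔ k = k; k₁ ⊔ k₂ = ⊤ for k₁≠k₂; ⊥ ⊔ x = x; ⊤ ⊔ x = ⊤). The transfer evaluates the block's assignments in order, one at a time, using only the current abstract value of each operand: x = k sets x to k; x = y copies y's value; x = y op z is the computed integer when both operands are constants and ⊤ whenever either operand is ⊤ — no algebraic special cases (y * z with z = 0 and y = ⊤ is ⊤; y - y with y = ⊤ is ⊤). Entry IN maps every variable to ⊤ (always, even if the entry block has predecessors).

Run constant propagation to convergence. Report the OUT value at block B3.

Fixpoint table:
  B0: | IN=(all ⊤) | OUT={c:2; rest ⊤}
  B1: | IN={c:2; rest ⊤} | OUT={c:2; rest ⊤}
  B2: | IN={c:2; rest ⊤} | OUT=(all ⊤)
  B3: | IN=(all ⊤) | OUT={c:0; rest ⊤}
  B4: | IN={c:0; rest ⊤} | OUT={c:0, e:-3; rest ⊤}

Merge at B3: IN[B3] = OUT[B2] = {a: ⊤, b: ⊤, c: ⊤, d: ⊤, e: ⊤, f: ⊤}
Applying B3's transfer function to that IN value gives OUT[B3] (row B3 above).

Answer: {a: ⊤, b: ⊤, c: 0, d: ⊤, e: ⊤, f: ⊤}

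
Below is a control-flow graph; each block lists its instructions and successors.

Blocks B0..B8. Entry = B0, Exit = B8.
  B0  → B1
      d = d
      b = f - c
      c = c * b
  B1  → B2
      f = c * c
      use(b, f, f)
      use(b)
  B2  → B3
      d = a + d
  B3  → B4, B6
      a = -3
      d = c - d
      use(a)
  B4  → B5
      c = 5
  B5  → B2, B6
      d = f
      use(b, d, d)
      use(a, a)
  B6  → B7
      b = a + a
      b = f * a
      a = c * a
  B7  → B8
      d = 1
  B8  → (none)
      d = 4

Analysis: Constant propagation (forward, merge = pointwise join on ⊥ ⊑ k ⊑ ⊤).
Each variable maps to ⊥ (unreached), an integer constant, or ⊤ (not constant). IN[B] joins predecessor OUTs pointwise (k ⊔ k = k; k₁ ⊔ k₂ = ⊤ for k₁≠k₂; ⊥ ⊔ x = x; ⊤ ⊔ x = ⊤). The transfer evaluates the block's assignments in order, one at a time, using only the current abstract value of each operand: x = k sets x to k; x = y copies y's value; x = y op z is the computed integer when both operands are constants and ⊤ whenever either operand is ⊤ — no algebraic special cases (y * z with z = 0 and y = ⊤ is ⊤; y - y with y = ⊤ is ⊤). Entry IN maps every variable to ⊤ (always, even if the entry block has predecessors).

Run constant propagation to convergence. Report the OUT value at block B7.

Answer: {a: ⊤, b: ⊤, c: ⊤, d: 1, e: ⊤, f: ⊤}

Derivation:
Per-block solution:
  B0:  IN=(all ⊤)  OUT=(all ⊤)
  B1:  IN=(all ⊤)  OUT=(all ⊤)
  B2:  IN=(all ⊤)  OUT=(all ⊤)
  B3:  IN=(all ⊤)  OUT={a:-3; rest ⊤}
  B4:  IN={a:-3; rest ⊤}  OUT={a:-3, c:5; rest ⊤}
  B5:  IN={a:-3, c:5; rest ⊤}  OUT={a:-3, c:5; rest ⊤}
  B6:  IN={a:-3; rest ⊤}  OUT=(all ⊤)
  B7:  IN=(all ⊤)  OUT={d:1; rest ⊤}
  B8:  IN={d:1; rest ⊤}  OUT={d:4; rest ⊤}

Merge at B7: IN[B7] = OUT[B6] = {a: ⊤, b: ⊤, c: ⊤, d: ⊤, e: ⊤, f: ⊤}
Applying B7's transfer function to that IN value gives OUT[B7] (row B7 above).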